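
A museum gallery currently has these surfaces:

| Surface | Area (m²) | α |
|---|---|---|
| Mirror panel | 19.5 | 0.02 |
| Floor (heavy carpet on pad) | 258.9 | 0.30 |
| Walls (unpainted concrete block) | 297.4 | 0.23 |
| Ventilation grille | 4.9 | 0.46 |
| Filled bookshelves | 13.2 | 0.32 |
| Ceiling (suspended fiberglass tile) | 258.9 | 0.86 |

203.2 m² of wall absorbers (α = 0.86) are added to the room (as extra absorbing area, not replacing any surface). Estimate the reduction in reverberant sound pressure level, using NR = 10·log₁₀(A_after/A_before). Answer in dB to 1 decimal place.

1.7 dB

Equivalent absorption area: A_before = 19.5*0.02 + 258.9*0.30 + 297.4*0.23 + 4.9*0.46 + 13.2*0.32 + 258.9*0.86 = 375.594 m².
Added absorption = 203.2 × 0.86 = 174.752 sabins.
A_after = 375.594 + 174.752 = 550.346 sabins.
Reduction = 10 log₁₀(A_after/A_before) = 10 log₁₀(1.4653) = 1.7 dB.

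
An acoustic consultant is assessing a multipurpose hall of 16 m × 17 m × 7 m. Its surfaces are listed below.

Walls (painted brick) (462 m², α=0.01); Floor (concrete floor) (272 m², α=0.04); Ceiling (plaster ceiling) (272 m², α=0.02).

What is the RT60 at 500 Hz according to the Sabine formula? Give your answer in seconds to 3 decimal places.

Summing Sᵢαᵢ: 4.620 + 10.880 + 5.440 → A = 20.940 sabins.
V = 16·17·7 = 1904 m³.
RT60 = 0.161 · V / A = 0.161 × 1904 / 20.940 = 14.639 s.

14.639 seconds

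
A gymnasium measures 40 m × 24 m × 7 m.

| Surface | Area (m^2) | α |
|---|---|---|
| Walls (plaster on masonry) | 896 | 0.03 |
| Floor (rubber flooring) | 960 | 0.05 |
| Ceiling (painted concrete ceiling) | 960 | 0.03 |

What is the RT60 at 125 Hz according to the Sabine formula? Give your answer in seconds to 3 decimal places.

10.435 s

Total absorption A = 896*0.03 + 960*0.05 + 960*0.03
  = 26.880 + 48.000 + 28.800 = 103.680 m^2 sabins.
V = 40·24·7 = 6720 m³.
Sabine: RT60 = 0.161 × 6720 / 103.680 = 10.435 s.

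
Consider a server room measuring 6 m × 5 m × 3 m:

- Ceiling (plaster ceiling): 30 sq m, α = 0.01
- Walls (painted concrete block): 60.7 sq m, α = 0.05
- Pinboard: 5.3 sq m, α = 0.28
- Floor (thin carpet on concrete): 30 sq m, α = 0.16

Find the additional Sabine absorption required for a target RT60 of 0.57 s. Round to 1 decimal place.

Summing Sᵢαᵢ: 0.300 + 3.035 + 1.484 + 4.800 → A₁ = 9.619 sabins.
V = 90 m³. Required absorption A₂ = 0.161 × 90 / 0.57 = 25.421 sabins.
Additional absorption ΔA = 25.421 − 9.619 = 15.8 sabins.

15.8 sabins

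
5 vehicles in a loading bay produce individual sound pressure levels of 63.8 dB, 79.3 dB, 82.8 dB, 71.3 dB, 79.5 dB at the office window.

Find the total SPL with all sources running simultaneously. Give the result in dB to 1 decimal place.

Converting to relative power and adding: 10^(63.8/10) + 10^(79.3/10) + 10^(82.8/10) + 10^(71.3/10) + 10^(79.5/10) = 3.807e+08.
Back to dB: 10·log₁₀ Σ = 85.8 dB.

85.8 dB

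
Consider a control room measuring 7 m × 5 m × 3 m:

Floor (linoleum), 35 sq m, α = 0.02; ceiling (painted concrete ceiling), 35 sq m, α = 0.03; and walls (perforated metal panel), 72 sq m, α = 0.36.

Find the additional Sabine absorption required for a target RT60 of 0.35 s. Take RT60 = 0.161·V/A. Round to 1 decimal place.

20.6 sabins

Summing Sᵢαᵢ: 0.700 + 1.050 + 25.920 → A₁ = 27.670 sabins.
Target A₂ = 0.161·105/0.35 = 48.300 sabins (V = 105 m³).
Shortfall: 48.300 − 27.670 = 20.6 sabins.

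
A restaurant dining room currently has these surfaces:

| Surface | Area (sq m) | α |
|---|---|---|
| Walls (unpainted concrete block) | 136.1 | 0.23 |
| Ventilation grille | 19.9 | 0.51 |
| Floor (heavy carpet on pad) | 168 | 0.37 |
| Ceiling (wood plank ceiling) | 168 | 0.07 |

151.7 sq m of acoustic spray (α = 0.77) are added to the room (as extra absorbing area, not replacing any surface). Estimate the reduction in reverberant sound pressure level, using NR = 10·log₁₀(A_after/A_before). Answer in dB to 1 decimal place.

Total absorption A_before = 136.1×0.23 + 19.9×0.51 + 168×0.37 + 168×0.07
  = 31.303 + 10.149 + 62.160 + 11.760 = 115.372 sq m sabins.
Treatment contributes 151.7·0.77 = 116.809 sabins.
A_after = 115.372 + 116.809 = 232.181 sabins.
NR = 10·log₁₀(232.181/115.372) = 3.0 dB.

3.0 dB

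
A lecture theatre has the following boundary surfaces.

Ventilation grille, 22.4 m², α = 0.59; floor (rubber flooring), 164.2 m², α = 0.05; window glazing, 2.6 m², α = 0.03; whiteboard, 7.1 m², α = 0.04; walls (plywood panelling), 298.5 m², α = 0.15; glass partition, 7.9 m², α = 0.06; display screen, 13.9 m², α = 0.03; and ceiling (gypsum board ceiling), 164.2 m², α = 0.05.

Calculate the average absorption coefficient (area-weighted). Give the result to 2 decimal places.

Total surface area S = 680.8 m².
Σ(Sᵢαᵢ) = 22.4*0.59 + 164.2*0.05 + 2.6*0.03 + 7.1*0.04 + 298.5*0.15 + 7.9*0.06 + 13.9*0.03 + 164.2*0.05 = 75.664.
ᾱ = 75.664 / 680.8 = 0.11.

0.11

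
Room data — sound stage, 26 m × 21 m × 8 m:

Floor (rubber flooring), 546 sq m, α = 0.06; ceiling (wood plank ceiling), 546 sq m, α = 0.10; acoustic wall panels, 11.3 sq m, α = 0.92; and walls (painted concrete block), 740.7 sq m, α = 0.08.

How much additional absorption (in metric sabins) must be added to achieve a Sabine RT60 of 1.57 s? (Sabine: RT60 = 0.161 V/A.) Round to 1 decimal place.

290.9 sabins

Equivalent absorption area: A₁ = 546×0.06 + 546×0.10 + 11.3×0.92 + 740.7×0.08 = 157.012 sq m.
Target A₂ = 0.161·4368/1.57 = 447.929 sabins (V = 4368 m³).
Shortfall: 447.929 − 157.012 = 290.9 sabins.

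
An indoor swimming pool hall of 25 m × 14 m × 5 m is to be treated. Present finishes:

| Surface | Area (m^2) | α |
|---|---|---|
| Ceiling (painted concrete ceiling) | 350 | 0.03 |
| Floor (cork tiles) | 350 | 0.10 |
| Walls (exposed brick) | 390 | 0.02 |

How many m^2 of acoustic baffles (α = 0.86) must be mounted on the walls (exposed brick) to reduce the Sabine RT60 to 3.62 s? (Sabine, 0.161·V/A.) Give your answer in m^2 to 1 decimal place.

29.2

Total absorption A₁ = 350·0.03 + 350·0.10 + 390·0.02
  = 10.500 + 35.000 + 7.800 = 53.300 m^2 sabins.
Required A₂ = 0.161·1750/3.62 = 77.831 sabins.
Absorption to add: 77.831 − 53.300 = 24.531 sabins.
Net gain per m^2: Δα = 0.86 − 0.02 = 0.84.
Area = ΔA/Δα = 24.531/0.84 = 29.2 m^2.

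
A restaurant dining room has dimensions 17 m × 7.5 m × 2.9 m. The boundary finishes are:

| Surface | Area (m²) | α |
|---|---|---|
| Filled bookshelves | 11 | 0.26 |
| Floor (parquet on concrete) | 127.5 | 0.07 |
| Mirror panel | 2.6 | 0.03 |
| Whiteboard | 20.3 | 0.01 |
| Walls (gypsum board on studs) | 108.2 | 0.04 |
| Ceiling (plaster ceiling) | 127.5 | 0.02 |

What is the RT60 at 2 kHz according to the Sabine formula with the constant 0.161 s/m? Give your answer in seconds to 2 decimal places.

3.14 seconds

Summing Sᵢαᵢ: 2.860 + 8.925 + 0.078 + 0.203 + 4.328 + 2.550 → A = 18.944 sabins.
Room volume: 369.75 m³.
RT60 = 0.161 · V / A = 0.161 × 369.75 / 18.944 = 3.14 s.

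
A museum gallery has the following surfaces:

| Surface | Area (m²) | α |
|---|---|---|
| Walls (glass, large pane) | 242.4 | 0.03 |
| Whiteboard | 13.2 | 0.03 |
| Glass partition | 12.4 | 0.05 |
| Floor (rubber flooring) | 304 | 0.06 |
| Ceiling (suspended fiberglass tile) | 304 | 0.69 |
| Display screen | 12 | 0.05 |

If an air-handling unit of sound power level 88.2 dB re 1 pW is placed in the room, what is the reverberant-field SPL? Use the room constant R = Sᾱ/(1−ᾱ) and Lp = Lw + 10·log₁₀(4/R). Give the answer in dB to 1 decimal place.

A = 236.888 sabins; S = 888.0 m².
ᾱ = 0.2668, so room constant R = A/(1−ᾱ) = 323.088 m².
Lp = Lw + 10 log₁₀(4/R) = 88.2 -19.07 = 69.1 dB.

69.1 dB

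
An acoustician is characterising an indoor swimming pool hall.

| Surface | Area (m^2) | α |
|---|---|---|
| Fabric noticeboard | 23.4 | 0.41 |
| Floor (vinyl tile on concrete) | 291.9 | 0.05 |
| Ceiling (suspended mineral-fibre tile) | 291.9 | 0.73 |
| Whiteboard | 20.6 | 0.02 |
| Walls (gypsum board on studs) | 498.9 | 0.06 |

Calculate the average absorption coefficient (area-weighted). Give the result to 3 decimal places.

0.238

Total surface area S = 1126.7 m^2.
A = 23.4*0.41 + 291.9*0.05 + 291.9*0.73 + 20.6*0.02 + 498.9*0.06 = 267.622 sabins.
ᾱ = A/S = 0.238.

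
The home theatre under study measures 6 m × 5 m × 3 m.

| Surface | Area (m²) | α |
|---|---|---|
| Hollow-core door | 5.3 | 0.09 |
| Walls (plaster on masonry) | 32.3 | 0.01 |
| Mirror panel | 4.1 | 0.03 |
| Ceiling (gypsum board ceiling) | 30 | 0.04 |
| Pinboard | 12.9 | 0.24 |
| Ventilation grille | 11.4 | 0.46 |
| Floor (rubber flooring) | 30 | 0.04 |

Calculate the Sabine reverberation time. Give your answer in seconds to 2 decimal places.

1.24 s

Total absorption A = 5.3·0.09 + 32.3·0.01 + 4.1·0.03 + 30·0.04 + 12.9·0.24 + 11.4·0.46 + 30·0.04
  = 0.477 + 0.323 + 0.123 + 1.200 + 3.096 + 5.244 + 1.200 = 11.663 m² sabins.
V = 6·5·3 = 90 m³.
Sabine: RT60 = 0.161 × 90 / 11.663 = 1.24 s.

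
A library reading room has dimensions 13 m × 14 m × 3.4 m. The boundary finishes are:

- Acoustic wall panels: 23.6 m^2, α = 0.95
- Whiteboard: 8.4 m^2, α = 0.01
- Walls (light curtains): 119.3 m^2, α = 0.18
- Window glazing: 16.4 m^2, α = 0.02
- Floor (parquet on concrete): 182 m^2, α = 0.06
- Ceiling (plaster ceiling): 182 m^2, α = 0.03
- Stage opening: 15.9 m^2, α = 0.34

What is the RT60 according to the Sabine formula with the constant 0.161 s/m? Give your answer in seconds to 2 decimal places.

1.51 sec

Summing Sᵢαᵢ: 22.420 + 0.084 + 21.474 + 0.328 + 10.920 + 5.460 + 5.406 → A = 66.092 sabins.
V = 13·14·3.4 = 618.8 m³.
RT60 = 0.161 · V / A = 0.161 × 618.8 / 66.092 = 1.51 s.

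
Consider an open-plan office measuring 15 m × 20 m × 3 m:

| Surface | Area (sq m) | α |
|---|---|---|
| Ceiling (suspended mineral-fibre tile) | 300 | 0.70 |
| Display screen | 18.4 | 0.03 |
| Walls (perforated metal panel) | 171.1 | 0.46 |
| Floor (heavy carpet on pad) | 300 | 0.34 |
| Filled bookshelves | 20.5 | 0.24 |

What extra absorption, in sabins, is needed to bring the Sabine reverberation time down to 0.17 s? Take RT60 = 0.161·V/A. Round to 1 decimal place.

456.2 sabins

Total absorption A₁ = 300×0.70 + 18.4×0.03 + 171.1×0.46 + 300×0.34 + 20.5×0.24
  = 210.000 + 0.552 + 78.706 + 102.000 + 4.920 = 396.178 sq m sabins.
V = 900 m³. Required absorption A₂ = 0.161 × 900 / 0.17 = 852.353 sabins.
Additional absorption ΔA = 852.353 − 396.178 = 456.2 sabins.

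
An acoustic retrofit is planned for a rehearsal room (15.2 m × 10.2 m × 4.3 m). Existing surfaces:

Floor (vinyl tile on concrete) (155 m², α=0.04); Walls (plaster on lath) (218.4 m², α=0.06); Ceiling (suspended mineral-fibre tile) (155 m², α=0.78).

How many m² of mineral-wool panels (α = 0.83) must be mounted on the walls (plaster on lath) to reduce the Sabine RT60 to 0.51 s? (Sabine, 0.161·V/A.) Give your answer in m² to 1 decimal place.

91.2

Equivalent absorption area: A₁ = 155*0.04 + 218.4*0.06 + 155*0.78 = 140.204 m².
V = 666.672 m³. Target absorption A₂ = 0.161 × 666.672 / 0.51 = 210.459 sabins.
Absorption to add: 210.459 − 140.204 = 70.255 sabins.
Each m² of panel replacing the walls (plaster on lath) adds (0.83 − 0.06) = 0.77 sabins.
Panel area = 70.255 / 0.77 = 91.2 m².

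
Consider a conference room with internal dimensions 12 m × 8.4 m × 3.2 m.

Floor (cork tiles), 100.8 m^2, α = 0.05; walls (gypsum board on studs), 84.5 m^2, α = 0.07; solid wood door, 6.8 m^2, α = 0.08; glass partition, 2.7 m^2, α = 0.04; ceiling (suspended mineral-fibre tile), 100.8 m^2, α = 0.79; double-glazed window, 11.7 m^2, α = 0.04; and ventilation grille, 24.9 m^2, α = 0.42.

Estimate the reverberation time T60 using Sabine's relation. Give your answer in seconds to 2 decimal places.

0.51 s

Total absorption A = 100.8×0.05 + 84.5×0.07 + 6.8×0.08 + 2.7×0.04 + 100.8×0.79 + 11.7×0.04 + 24.9×0.42
  = 5.040 + 5.915 + 0.544 + 0.108 + 79.632 + 0.468 + 10.458 = 102.165 m^2 sabins.
Volume V = 12 × 8.4 × 3.2 = 322.56 m³.
RT60 = 0.161 · V / A = 0.161 × 322.56 / 102.165 = 0.51 s.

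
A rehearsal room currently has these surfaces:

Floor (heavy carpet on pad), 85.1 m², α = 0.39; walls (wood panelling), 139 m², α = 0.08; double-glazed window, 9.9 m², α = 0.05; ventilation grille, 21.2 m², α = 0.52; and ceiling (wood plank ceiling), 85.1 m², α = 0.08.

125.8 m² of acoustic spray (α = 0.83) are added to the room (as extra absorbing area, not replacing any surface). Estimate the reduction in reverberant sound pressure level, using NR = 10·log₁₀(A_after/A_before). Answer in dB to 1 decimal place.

Equivalent absorption area: A_before = 85.1·0.39 + 139·0.08 + 9.9·0.05 + 21.2·0.52 + 85.1·0.08 = 62.636 m².
Added absorption = 125.8 × 0.83 = 104.414 sabins.
New total A_after = 167.050 sabins.
NR = 10·log₁₀(167.050/62.636) = 4.3 dB.

4.3 dB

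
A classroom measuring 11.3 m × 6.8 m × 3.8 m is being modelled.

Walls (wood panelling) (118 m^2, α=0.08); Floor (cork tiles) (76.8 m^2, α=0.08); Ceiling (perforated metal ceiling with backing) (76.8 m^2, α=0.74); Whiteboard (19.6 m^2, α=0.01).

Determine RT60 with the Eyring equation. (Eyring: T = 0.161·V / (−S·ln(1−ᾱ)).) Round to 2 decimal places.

0.56 seconds

S = Σ Sᵢ = 291.2 m^2.
Absorption A = 118×0.08 + 76.8×0.08 + 76.8×0.74 + 19.6×0.01 = 72.612 sabins.
Mean coefficient ᾱ = A/S = 0.2494.
Eyring denominator: −S ln(1−ᾱ) = 83.540.
V = 11.3 × 6.8 × 3.8 = 291.992 m³.
RT60 = 0.161 × 291.992 / 83.540 = 0.56 s.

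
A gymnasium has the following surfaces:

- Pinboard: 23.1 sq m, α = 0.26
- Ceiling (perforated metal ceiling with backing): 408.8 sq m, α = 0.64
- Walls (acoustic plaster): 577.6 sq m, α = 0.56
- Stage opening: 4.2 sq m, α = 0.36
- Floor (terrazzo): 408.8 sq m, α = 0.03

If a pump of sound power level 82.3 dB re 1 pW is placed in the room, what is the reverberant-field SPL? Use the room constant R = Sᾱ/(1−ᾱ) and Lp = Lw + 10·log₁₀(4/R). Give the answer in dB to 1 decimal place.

Σ(Sᵢαᵢ) = 23.1×0.26 + 408.8×0.64 + 577.6×0.56 + 4.2×0.36 + 408.8×0.03 = 604.870; total area S = 1422.5 sq m.
ᾱ = 604.870/1422.5 = 0.4252; R = Sᾱ/(1−ᾱ) = 604.870/(1−0.4252) = 1052.314 sq m.
Lp = 82.3 + 10·log₁₀(4/1052.314) = 82.3 + (-24.20) = 58.1 dB.

58.1 dB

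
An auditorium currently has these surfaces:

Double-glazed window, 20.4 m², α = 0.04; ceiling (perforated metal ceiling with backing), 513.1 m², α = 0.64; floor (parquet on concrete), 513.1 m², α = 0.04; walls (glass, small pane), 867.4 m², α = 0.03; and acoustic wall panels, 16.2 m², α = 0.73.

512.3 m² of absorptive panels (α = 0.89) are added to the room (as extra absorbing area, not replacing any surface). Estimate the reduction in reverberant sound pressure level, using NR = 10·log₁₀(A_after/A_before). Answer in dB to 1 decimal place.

Summing Sᵢαᵢ: 0.816 + 328.384 + 20.524 + 26.022 + 11.826 → A_before = 387.572 sabins.
Treatment contributes 512.3·0.89 = 455.947 sabins.
New total A_after = 843.519 sabins.
Reduction = 10 log₁₀(A_after/A_before) = 10 log₁₀(2.1764) = 3.4 dB.

3.4 dB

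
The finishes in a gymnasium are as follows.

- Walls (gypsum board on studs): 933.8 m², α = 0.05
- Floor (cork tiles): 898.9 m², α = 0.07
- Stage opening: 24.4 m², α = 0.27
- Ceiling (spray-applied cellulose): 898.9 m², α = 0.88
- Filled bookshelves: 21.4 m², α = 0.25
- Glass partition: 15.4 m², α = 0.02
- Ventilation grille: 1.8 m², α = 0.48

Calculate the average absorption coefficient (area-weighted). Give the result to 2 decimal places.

S = Σ Sᵢ = 933.8 + 898.9 + 24.4 + 898.9 + 21.4 + 15.4 + 1.8 = 2794.6 m².
A = 933.8×0.05 + 898.9×0.07 + 24.4×0.27 + 898.9×0.88 + 21.4×0.25 + 15.4×0.02 + 1.8×0.48 = 913.755 sabins.
ᾱ = A/S = 0.33.

0.33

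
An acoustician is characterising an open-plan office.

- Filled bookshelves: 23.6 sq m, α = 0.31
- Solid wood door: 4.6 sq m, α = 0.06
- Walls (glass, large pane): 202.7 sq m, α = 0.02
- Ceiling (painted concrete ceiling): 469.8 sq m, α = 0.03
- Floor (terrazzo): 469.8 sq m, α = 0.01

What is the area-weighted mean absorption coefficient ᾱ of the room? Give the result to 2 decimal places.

0.03

Total surface area S = 1170.5 sq m.
Σ(Sᵢαᵢ) = 23.6*0.31 + 4.6*0.06 + 202.7*0.02 + 469.8*0.03 + 469.8*0.01 = 30.438.
ᾱ = 30.438 / 1170.5 = 0.03.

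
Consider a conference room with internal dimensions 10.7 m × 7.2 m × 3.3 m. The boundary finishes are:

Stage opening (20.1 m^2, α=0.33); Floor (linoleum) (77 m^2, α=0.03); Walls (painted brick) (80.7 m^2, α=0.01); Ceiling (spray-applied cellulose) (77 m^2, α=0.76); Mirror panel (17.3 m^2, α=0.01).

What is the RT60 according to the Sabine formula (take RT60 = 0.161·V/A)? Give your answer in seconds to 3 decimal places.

Summing Sᵢαᵢ: 6.633 + 2.310 + 0.807 + 58.520 + 0.173 → A = 68.443 sabins.
Volume V = 10.7 × 7.2 × 3.3 = 254.232 m³.
RT60 = 0.161 · V / A = 0.161 × 254.232 / 68.443 = 0.598 s.

0.598 s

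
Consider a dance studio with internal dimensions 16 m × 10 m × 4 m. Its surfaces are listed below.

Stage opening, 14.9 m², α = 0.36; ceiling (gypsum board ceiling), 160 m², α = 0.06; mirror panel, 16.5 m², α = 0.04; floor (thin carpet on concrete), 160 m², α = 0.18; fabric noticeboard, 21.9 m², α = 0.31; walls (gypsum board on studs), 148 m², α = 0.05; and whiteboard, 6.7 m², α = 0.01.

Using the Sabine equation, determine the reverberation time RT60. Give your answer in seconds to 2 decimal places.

Equivalent absorption area: A = 14.9×0.36 + 160×0.06 + 16.5×0.04 + 160×0.18 + 21.9×0.31 + 148×0.05 + 6.7×0.01 = 58.680 m².
Volume V = 16 × 10 × 4 = 640 m³.
Sabine: RT60 = 0.161 × 640 / 58.680 = 1.76 s.

1.76 s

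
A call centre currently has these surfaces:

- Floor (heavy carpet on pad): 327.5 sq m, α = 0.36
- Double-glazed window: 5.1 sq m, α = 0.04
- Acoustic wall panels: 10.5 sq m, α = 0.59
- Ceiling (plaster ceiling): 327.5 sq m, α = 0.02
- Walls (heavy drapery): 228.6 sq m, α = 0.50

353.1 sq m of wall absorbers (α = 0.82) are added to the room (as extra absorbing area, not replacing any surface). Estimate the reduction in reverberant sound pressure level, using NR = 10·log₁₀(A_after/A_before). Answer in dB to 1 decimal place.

A_before = Σ Sᵢαᵢ = 327.5×0.36 + 5.1×0.04 + 10.5×0.59 + 327.5×0.02 + 228.6×0.50 = 245.149 sabins.
Treatment contributes 353.1·0.82 = 289.542 sabins.
New total A_after = 534.691 sabins.
Reduction = 10 log₁₀(A_after/A_before) = 10 log₁₀(2.1811) = 3.4 dB.

3.4 dB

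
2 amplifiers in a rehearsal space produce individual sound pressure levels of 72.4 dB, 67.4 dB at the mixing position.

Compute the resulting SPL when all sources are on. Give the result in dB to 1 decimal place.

73.6 dB

Σ 10^(Lᵢ/10) = 2.287e+07.
L_total = 10·log₁₀(2.287e+07) = 73.6 dB.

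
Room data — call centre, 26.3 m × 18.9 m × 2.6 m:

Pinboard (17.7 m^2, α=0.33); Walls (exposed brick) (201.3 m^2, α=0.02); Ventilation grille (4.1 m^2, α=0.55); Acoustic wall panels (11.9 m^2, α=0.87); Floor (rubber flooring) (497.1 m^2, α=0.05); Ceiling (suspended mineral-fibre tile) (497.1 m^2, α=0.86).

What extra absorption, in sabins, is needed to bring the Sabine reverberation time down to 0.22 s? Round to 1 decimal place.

Equivalent absorption area: A₁ = 17.7×0.33 + 201.3×0.02 + 4.1×0.55 + 11.9×0.87 + 497.1×0.05 + 497.1×0.86 = 474.836 m^2.
Target A₂ = 0.161·1292.382/0.22 = 945.789 sabins (V = 1292.382 m³).
Shortfall: 945.789 − 474.836 = 471.0 sabins.

471.0 sabins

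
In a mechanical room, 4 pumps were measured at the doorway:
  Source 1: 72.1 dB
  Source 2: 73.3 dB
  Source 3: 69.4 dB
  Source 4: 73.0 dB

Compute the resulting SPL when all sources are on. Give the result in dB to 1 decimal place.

78.2 dB

Sum in the linear (power) domain: Σ 10^(Lᵢ/10) = 10^(72.1/10) + 10^(73.3/10) + 10^(69.4/10) + 10^(73.0/10) = 6.626e+07.
L_total = 10·log₁₀(6.626e+07) = 78.2 dB.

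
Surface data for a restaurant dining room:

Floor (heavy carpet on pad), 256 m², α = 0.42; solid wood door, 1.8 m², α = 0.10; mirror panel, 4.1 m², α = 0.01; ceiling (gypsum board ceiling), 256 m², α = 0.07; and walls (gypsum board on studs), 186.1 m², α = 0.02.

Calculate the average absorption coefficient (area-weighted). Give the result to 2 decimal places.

S = Σ Sᵢ = 256 + 1.8 + 4.1 + 256 + 186.1 = 704.0 m².
A = 256×0.42 + 1.8×0.10 + 4.1×0.01 + 256×0.07 + 186.1×0.02 = 129.383 sabins.
ᾱ = A/S = 0.18.

0.18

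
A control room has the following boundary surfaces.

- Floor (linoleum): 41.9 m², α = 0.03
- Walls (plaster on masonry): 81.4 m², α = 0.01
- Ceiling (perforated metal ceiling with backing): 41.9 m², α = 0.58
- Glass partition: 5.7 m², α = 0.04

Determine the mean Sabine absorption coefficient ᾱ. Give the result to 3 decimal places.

0.156

Total surface area S = 170.9 m².
A = 41.9·0.03 + 81.4·0.01 + 41.9·0.58 + 5.7·0.04 = 26.601 sabins.
ᾱ = 26.601 / 170.9 = 0.156.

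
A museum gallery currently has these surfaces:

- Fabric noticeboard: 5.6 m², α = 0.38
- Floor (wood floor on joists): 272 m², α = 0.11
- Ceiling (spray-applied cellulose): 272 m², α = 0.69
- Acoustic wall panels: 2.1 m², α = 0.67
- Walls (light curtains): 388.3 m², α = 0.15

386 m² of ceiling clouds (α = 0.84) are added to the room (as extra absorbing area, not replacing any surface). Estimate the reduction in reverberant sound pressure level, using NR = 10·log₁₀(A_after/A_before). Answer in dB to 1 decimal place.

Total absorption A_before = 5.6·0.38 + 272·0.11 + 272·0.69 + 2.1·0.67 + 388.3·0.15
  = 2.128 + 29.920 + 187.680 + 1.407 + 58.245 = 279.380 m² sabins.
Added absorption = 386 × 0.84 = 324.240 sabins.
A_after = 279.380 + 324.240 = 603.620 sabins.
Reduction = 10 log₁₀(A_after/A_before) = 10 log₁₀(2.1606) = 3.3 dB.

3.3 dB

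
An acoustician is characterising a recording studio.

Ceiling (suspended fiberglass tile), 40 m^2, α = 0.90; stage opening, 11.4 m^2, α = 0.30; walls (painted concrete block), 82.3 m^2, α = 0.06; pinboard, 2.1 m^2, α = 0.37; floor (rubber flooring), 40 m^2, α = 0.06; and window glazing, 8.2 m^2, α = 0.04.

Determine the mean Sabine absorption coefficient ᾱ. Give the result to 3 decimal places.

Total surface area S = 184.0 m^2.
A = 40·0.90 + 11.4·0.30 + 82.3·0.06 + 2.1·0.37 + 40·0.06 + 8.2·0.04 = 47.863 sabins.
ᾱ = A/S = 0.260.

0.260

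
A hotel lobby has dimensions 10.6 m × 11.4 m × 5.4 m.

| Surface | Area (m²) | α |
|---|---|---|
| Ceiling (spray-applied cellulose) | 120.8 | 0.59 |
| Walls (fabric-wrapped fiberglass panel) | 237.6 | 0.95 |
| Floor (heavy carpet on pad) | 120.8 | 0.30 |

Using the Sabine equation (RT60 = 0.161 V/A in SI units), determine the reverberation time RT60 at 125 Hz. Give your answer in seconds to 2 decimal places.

Summing Sᵢαᵢ: 71.272 + 225.720 + 36.240 → A = 333.232 sabins.
Room volume: 652.536 m³.
Sabine: RT60 = 0.161 × 652.536 / 333.232 = 0.32 s.

0.32 sec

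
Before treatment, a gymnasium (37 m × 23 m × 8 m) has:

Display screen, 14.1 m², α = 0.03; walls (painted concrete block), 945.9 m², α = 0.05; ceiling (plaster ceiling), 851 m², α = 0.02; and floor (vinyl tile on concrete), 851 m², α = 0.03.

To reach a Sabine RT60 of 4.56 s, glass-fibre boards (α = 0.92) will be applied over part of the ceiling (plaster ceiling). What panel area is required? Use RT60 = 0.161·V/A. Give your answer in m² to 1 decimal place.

A₁ = Σ Sᵢαᵢ = 14.1×0.03 + 945.9×0.05 + 851×0.02 + 851×0.03 = 90.268 sabins.
V = 6808 m³. Target absorption A₂ = 0.161 × 6808 / 4.56 = 240.370 sabins.
Absorption to add: 240.370 − 90.268 = 150.102 sabins.
Each m² of panel replacing the ceiling (plaster ceiling) adds (0.92 − 0.02) = 0.90 sabins.
Panel area = 150.102 / 0.90 = 166.8 m².

166.8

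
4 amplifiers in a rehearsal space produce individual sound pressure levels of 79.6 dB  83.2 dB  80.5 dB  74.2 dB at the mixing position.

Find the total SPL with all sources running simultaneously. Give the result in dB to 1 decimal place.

Converting to relative power and adding: 10^(79.6/10) + 10^(83.2/10) + 10^(80.5/10) + 10^(74.2/10) = 4.386e+08.
Combined level = 10 log₁₀(4.386e+08) = 86.4 dB.

86.4 dB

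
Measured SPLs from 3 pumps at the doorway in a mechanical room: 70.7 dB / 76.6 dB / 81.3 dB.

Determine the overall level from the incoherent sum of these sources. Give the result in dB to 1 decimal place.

Σ 10^(Lᵢ/10) = 1.924e+08.
L_total = 10·log₁₀(1.924e+08) = 82.8 dB.

82.8 dB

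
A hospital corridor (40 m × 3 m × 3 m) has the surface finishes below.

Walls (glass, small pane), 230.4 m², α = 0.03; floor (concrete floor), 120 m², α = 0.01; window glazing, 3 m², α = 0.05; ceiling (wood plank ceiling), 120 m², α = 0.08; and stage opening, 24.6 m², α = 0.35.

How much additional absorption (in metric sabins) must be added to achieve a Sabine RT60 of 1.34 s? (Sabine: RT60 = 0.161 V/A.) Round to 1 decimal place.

16.8 sabins

A₁ = Σ Sᵢαᵢ = 230.4×0.03 + 120×0.01 + 3×0.05 + 120×0.08 + 24.6×0.35 = 26.472 sabins.
Target A₂ = 0.161·360/1.34 = 43.254 sabins (V = 360 m³).
ΔA = A₂ − A₁ = 43.254 − 26.472 = 16.8 sabins.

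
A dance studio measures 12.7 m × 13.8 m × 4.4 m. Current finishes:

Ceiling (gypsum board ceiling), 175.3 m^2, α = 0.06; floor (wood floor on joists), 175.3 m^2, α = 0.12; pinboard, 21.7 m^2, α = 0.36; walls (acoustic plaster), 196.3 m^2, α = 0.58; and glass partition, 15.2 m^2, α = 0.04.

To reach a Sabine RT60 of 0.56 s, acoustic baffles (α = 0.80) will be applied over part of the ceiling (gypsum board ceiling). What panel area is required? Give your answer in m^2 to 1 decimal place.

Total absorption A₁ = 175.3×0.06 + 175.3×0.12 + 21.7×0.36 + 196.3×0.58 + 15.2×0.04
  = 10.518 + 21.036 + 7.812 + 113.854 + 0.608 = 153.828 m^2 sabins.
V = 771.144 m³. Target absorption A₂ = 0.161 × 771.144 / 0.56 = 221.704 sabins.
Absorption to add: 221.704 − 153.828 = 67.876 sabins.
Each m^2 of panel replacing the ceiling (gypsum board ceiling) adds (0.80 − 0.06) = 0.74 sabins.
Panel area = 67.876 / 0.74 = 91.7 m^2.

91.7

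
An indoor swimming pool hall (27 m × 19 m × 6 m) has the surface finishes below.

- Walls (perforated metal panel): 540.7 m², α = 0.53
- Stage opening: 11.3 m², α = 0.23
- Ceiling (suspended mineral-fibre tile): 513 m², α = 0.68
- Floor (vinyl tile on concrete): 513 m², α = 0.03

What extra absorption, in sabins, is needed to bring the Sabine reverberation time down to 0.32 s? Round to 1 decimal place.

A₁ = Σ Sᵢαᵢ = 540.7×0.53 + 11.3×0.23 + 513×0.68 + 513×0.03 = 653.400 sabins.
For T = 0.32 s, need A₂ = 0.161·V/T = 0.161·3078/0.32 = 1548.619 sabins.
Shortfall: 1548.619 − 653.400 = 895.2 sabins.

895.2 sabins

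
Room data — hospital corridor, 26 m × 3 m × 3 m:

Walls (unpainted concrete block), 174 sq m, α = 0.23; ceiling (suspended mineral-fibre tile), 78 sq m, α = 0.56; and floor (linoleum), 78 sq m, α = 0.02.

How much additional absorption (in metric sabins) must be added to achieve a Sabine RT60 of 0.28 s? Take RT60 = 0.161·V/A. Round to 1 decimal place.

49.3 sabins

Equivalent absorption area: A₁ = 174*0.23 + 78*0.56 + 78*0.02 = 85.260 sq m.
For T = 0.28 s, need A₂ = 0.161·V/T = 0.161·234/0.28 = 134.550 sabins.
ΔA = A₂ − A₁ = 134.550 − 85.260 = 49.3 sabins.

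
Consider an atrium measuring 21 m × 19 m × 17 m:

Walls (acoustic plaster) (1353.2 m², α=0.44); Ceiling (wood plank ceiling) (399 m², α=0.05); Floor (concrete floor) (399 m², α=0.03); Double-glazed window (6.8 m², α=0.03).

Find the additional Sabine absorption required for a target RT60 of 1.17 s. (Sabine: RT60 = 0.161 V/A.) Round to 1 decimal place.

Summing Sᵢαᵢ: 595.408 + 19.950 + 11.970 + 0.204 → A₁ = 627.532 sabins.
For T = 1.17 s, need A₂ = 0.161·V/T = 0.161·6783/1.17 = 933.387 sabins.
Additional absorption ΔA = 933.387 − 627.532 = 305.9 sabins.

305.9 sabins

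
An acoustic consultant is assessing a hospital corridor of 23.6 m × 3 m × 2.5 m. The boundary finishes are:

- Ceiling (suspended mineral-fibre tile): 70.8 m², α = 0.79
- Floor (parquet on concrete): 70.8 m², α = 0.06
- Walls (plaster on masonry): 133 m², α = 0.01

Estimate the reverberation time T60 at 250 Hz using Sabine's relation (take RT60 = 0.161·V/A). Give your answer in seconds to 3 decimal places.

Summing Sᵢαᵢ: 55.932 + 4.248 + 1.330 → A = 61.510 sabins.
V = 23.6·3·2.5 = 177 m³.
T = 0.161 V/A = 0.161·177/61.510 = 0.463 s.

0.463 sec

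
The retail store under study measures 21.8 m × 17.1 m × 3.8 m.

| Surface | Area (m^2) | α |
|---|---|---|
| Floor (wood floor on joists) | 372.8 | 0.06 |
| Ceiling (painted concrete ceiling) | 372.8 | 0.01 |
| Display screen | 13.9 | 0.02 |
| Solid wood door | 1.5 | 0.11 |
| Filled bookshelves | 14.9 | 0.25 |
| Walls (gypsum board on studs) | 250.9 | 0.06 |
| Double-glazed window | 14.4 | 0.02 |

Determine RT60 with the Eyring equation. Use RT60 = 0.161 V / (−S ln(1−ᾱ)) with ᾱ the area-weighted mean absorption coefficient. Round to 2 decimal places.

S = Σ Sᵢ = 1041.2 m^2.
Absorption A = 372.8×0.06 + 372.8×0.01 + 13.9×0.02 + 1.5×0.11 + 14.9×0.25 + 250.9×0.06 + 14.4×0.02 = 45.606 sabins.
Mean coefficient ᾱ = A/S = 0.0438.
−S·ln(1−ᾱ) = −1041.2 × ln(1 − 0.0438) = 46.633.
V = 21.8 × 17.1 × 3.8 = 1416.564 m³.
RT60 = 0.161 × 1416.564 / 46.633 = 4.89 s.

4.89 seconds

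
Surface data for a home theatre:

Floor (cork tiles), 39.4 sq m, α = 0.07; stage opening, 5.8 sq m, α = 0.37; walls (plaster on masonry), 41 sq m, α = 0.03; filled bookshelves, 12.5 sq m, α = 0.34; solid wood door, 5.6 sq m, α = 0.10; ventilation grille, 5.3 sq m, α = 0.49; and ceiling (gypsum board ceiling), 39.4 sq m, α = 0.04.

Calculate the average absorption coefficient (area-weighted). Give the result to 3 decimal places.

S = Σ Sᵢ = 39.4 + 5.8 + 41 + 12.5 + 5.6 + 5.3 + 39.4 = 149.0 sq m.
Weighted sum Σ Sα = 15.117.
ᾱ = A/S = 0.101.

0.101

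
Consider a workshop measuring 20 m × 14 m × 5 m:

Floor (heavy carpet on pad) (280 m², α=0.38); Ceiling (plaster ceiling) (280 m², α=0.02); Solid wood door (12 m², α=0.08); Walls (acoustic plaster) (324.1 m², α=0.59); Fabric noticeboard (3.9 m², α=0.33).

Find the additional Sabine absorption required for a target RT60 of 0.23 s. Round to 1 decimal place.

674.5 sabins

Summing Sᵢαᵢ: 106.400 + 5.600 + 0.960 + 191.219 + 1.287 → A₁ = 305.466 sabins.
For T = 0.23 s, need A₂ = 0.161·V/T = 0.161·1400/0.23 = 980.000 sabins.
Additional absorption ΔA = 980.000 − 305.466 = 674.5 sabins.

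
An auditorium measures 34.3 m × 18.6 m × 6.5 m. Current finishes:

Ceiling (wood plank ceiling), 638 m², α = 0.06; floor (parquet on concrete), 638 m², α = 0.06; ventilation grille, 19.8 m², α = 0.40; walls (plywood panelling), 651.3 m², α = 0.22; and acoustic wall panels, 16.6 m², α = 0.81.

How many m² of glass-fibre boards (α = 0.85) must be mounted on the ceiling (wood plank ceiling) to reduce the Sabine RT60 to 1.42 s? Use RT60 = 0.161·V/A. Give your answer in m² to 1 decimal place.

289.8

A₁ = Σ Sᵢαᵢ = 638×0.06 + 638×0.06 + 19.8×0.40 + 651.3×0.22 + 16.6×0.81 = 241.212 sabins.
V = 4146.87 m³. Target absorption A₂ = 0.161 × 4146.87 / 1.42 = 470.173 sabins.
ΔA needed = 470.173 − 241.212 = 228.961 sabins.
Net gain per m²: Δα = 0.85 − 0.06 = 0.79.
Panel area = 228.961 / 0.79 = 289.8 m².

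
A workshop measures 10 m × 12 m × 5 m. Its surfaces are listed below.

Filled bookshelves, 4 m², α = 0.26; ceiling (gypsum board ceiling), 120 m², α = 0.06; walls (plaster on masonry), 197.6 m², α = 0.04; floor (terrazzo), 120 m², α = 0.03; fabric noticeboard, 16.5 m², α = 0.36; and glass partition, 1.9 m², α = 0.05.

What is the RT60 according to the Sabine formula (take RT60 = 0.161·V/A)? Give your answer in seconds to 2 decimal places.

A = Σ Sᵢαᵢ = 4*0.26 + 120*0.06 + 197.6*0.04 + 120*0.03 + 16.5*0.36 + 1.9*0.05 = 25.779 sabins.
Volume V = 10 × 12 × 5 = 600 m³.
RT60 = 0.161 · V / A = 0.161 × 600 / 25.779 = 3.75 s.

3.75 s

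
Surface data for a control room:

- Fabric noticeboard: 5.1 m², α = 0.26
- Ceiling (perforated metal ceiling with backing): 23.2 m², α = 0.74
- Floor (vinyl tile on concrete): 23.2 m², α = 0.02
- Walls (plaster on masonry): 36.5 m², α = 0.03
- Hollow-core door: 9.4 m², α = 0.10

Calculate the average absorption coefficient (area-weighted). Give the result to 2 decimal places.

S = Σ Sᵢ = 5.1 + 23.2 + 23.2 + 36.5 + 9.4 = 97.4 m².
Weighted sum Σ Sα = 20.993.
ᾱ = 20.993 / 97.4 = 0.22.

0.22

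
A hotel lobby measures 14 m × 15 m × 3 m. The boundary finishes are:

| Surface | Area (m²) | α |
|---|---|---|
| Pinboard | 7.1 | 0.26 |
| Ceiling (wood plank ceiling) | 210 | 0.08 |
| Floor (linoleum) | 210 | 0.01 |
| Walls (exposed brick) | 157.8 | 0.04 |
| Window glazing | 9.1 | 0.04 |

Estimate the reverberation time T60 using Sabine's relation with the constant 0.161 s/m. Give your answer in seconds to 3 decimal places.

3.699 s

Summing Sᵢαᵢ: 1.846 + 16.800 + 2.100 + 6.312 + 0.364 → A = 27.422 sabins.
Room volume: 630 m³.
RT60 = 0.161 · V / A = 0.161 × 630 / 27.422 = 3.699 s.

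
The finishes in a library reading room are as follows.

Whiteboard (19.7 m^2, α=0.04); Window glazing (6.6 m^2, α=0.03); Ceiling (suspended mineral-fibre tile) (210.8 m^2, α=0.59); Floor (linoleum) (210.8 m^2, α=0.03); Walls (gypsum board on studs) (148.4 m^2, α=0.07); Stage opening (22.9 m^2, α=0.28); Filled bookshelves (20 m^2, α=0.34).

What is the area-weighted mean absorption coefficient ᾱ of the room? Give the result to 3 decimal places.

S = Σ Sᵢ = 19.7 + 6.6 + 210.8 + 210.8 + 148.4 + 22.9 + 20 = 639.2 m^2.
A = 19.7*0.04 + 6.6*0.03 + 210.8*0.59 + 210.8*0.03 + 148.4*0.07 + 22.9*0.28 + 20*0.34 = 155.282 sabins.
ᾱ = 155.282 / 639.2 = 0.243.

0.243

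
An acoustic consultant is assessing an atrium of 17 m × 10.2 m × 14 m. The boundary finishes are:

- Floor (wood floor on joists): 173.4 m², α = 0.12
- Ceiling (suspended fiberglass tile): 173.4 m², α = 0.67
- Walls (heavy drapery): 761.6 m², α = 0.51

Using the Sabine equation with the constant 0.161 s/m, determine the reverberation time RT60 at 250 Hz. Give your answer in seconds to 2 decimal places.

Total absorption A = 173.4·0.12 + 173.4·0.67 + 761.6·0.51
  = 20.808 + 116.178 + 388.416 = 525.402 m² sabins.
Volume V = 17 × 10.2 × 14 = 2427.6 m³.
T = 0.161 V/A = 0.161·2427.6/525.402 = 0.74 s.

0.74 s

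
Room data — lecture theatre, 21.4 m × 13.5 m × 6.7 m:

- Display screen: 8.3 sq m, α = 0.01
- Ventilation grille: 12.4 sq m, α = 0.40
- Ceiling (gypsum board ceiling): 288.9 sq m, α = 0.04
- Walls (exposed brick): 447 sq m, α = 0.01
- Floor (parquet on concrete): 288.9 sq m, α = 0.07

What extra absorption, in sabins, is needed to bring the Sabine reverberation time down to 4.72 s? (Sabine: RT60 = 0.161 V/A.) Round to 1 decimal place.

24.7 sabins

Total absorption A₁ = 8.3·0.01 + 12.4·0.40 + 288.9·0.04 + 447·0.01 + 288.9·0.07
  = 0.083 + 4.960 + 11.556 + 4.470 + 20.223 = 41.292 sq m sabins.
V = 1935.63 m³. Required absorption A₂ = 0.161 × 1935.63 / 4.72 = 66.025 sabins.
Shortfall: 66.025 − 41.292 = 24.7 sabins.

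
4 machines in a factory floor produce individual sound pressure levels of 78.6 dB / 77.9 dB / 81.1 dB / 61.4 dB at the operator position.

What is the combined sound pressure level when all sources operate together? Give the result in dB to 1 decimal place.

84.2 dB

Converting to relative power and adding: 10^(78.6/10) + 10^(77.9/10) + 10^(81.1/10) + 10^(61.4/10) = 2.643e+08.
Back to dB: 10·log₁₀ Σ = 84.2 dB.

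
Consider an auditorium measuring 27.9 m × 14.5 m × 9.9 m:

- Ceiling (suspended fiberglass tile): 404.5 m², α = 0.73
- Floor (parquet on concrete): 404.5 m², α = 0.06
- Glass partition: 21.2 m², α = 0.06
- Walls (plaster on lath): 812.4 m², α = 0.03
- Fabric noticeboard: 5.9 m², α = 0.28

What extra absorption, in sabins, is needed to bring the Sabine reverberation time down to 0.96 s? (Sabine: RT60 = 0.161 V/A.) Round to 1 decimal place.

Summing Sᵢαᵢ: 295.285 + 24.270 + 1.272 + 24.372 + 1.652 → A₁ = 346.851 sabins.
Target A₂ = 0.161·4005.045/0.96 = 671.679 sabins (V = 4005.045 m³).
Additional absorption ΔA = 671.679 − 346.851 = 324.8 sabins.

324.8 sabins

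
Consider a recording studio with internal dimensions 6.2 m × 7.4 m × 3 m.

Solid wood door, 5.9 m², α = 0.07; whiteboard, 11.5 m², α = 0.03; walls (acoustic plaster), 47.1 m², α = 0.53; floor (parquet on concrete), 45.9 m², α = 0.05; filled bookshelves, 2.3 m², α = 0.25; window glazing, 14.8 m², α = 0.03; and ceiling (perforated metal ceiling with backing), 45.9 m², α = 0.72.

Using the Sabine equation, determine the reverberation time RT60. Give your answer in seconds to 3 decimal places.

0.357 sec

Total absorption A = 5.9·0.07 + 11.5·0.03 + 47.1·0.53 + 45.9·0.05 + 2.3·0.25 + 14.8·0.03 + 45.9·0.72
  = 0.413 + 0.345 + 24.963 + 2.295 + 0.575 + 0.444 + 33.048 = 62.083 m² sabins.
Volume V = 6.2 × 7.4 × 3 = 137.64 m³.
Sabine: RT60 = 0.161 × 137.64 / 62.083 = 0.357 s.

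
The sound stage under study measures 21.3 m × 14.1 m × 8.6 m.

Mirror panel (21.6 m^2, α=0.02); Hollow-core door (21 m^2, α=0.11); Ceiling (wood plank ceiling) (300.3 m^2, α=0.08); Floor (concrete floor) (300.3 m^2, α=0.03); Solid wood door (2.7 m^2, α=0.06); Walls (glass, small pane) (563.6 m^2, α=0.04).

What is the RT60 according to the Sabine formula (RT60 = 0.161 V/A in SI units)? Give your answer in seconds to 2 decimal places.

7.11 s

A = Σ Sᵢαᵢ = 21.6*0.02 + 21*0.11 + 300.3*0.08 + 300.3*0.03 + 2.7*0.06 + 563.6*0.04 = 58.481 sabins.
V = 21.3·14.1·8.6 = 2582.838 m³.
RT60 = 0.161 · V / A = 0.161 × 2582.838 / 58.481 = 7.11 s.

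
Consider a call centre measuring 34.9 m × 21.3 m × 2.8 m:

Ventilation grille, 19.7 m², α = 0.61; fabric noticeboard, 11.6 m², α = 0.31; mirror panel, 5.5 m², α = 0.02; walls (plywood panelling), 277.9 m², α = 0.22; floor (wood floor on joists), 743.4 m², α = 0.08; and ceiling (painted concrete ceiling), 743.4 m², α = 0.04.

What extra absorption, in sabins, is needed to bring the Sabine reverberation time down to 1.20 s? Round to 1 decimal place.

113.2 sabins

Summing Sᵢαᵢ: 12.017 + 3.596 + 0.110 + 61.138 + 59.472 + 29.736 → A₁ = 166.069 sabins.
V = 2081.436 m³. Required absorption A₂ = 0.161 × 2081.436 / 1.20 = 279.259 sabins.
ΔA = A₂ − A₁ = 279.259 − 166.069 = 113.2 sabins.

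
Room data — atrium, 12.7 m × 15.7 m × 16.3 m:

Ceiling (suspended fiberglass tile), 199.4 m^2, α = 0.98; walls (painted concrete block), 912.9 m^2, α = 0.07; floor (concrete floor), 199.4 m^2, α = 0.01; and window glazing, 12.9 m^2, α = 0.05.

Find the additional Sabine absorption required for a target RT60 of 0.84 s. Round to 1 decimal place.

Total absorption A₁ = 199.4×0.98 + 912.9×0.07 + 199.4×0.01 + 12.9×0.05
  = 195.412 + 63.903 + 1.994 + 0.645 = 261.954 m^2 sabins.
Target A₂ = 0.161·3250.057/0.84 = 622.928 sabins (V = 3250.057 m³).
Shortfall: 622.928 − 261.954 = 361.0 sabins.

361.0 sabins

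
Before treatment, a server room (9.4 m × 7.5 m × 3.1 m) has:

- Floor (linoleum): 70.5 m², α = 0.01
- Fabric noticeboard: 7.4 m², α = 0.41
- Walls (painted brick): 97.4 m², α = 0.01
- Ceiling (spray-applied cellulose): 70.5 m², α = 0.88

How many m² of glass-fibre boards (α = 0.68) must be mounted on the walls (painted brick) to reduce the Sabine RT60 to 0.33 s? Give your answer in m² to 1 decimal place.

A₁ = Σ Sᵢαᵢ = 70.5×0.01 + 7.4×0.41 + 97.4×0.01 + 70.5×0.88 = 66.753 sabins.
V = 218.55 m³. Target absorption A₂ = 0.161 × 218.55 / 0.33 = 106.626 sabins.
ΔA needed = 106.626 − 66.753 = 39.873 sabins.
Net gain per m²: Δα = 0.68 − 0.01 = 0.67.
Area = ΔA/Δα = 39.873/0.67 = 59.5 m².

59.5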